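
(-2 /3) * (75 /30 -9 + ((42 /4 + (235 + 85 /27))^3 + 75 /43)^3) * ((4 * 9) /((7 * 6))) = -2076008660752559696967.65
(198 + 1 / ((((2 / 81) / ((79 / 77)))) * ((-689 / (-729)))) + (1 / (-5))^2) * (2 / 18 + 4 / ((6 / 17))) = 66121115843 / 23873850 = 2769.60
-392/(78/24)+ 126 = 70/13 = 5.38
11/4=2.75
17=17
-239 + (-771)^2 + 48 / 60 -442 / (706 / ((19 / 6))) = 6292586657 / 10590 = 594200.82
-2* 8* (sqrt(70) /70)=-8* sqrt(70) /35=-1.91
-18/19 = -0.95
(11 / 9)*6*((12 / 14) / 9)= 44 / 63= 0.70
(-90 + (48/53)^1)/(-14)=2361/371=6.36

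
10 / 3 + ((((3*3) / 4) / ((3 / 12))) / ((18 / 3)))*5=65 / 6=10.83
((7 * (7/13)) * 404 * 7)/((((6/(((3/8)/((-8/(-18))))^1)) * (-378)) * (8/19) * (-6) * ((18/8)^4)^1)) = 0.06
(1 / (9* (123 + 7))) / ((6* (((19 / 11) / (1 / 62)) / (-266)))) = -77 / 217620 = -0.00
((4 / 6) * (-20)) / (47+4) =-40 / 153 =-0.26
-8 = -8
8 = 8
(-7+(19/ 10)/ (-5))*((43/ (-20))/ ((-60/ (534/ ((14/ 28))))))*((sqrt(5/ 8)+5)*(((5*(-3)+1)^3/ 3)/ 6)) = 53819101*sqrt(10)/ 5000+53819101/ 250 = 249314.59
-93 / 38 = -2.45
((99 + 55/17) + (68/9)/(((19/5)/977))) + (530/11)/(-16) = 522324349/255816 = 2041.80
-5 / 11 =-0.45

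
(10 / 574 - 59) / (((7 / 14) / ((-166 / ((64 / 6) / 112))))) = 8430144 / 41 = 205613.27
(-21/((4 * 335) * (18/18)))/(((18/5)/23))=-161/1608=-0.10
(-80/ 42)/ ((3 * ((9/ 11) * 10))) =-44/ 567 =-0.08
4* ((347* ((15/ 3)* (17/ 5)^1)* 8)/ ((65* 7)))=188768/ 455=414.87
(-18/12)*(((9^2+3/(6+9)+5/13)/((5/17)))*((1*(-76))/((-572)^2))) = 5138607/53167400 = 0.10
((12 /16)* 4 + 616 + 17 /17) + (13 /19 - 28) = 11261 /19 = 592.68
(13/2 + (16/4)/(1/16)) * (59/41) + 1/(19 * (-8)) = 632203/6232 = 101.44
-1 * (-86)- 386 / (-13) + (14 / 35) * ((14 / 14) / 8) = 30093 / 260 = 115.74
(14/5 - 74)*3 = -1068/5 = -213.60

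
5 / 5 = 1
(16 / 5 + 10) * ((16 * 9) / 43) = 9504 / 215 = 44.20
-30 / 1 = -30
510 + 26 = 536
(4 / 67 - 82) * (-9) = 49410 / 67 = 737.46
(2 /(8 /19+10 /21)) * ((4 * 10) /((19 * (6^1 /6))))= 840 /179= 4.69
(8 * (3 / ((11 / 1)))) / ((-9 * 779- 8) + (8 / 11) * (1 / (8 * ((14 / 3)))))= -336 / 1080923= -0.00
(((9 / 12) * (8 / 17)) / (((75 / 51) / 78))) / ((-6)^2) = 13 / 25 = 0.52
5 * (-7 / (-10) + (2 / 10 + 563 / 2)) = 1412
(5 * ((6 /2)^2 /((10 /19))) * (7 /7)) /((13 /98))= 8379 /13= 644.54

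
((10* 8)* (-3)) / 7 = -240 / 7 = -34.29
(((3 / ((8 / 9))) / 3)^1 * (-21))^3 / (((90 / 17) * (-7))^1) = 1821771 / 5120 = 355.81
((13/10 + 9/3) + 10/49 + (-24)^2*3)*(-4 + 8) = 1697854/245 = 6930.02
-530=-530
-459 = -459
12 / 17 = 0.71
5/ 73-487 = -35546/ 73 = -486.93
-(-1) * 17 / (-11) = -17 / 11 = -1.55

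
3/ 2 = 1.50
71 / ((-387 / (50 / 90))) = -355 / 3483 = -0.10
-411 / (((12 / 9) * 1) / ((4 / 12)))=-411 / 4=-102.75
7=7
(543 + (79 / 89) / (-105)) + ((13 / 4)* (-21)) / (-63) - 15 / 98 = 47440861 / 87220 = 543.92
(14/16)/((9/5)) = 35/72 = 0.49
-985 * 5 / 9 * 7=-34475 / 9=-3830.56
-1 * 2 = -2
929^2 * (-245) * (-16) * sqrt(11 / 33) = 3383120720 * sqrt(3) / 3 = 1953245658.39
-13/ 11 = -1.18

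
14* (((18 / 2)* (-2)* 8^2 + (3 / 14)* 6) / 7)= -16110 / 7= -2301.43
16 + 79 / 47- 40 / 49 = 16.86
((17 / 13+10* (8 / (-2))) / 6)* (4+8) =-1006 / 13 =-77.38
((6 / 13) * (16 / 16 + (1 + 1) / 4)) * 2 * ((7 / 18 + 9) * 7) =91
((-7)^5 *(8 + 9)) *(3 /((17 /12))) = -605052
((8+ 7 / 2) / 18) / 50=23 / 1800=0.01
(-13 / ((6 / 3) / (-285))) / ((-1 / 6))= -11115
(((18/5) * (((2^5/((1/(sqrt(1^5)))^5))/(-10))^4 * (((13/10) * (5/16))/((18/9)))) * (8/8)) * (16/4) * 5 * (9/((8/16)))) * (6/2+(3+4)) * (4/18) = 7667712/125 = 61341.70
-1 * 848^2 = -719104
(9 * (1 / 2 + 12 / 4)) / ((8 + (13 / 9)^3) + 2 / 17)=780759 / 275902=2.83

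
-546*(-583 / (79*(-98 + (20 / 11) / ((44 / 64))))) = -6419413 / 151917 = -42.26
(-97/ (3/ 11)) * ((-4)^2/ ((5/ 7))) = -119504/ 15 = -7966.93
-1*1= -1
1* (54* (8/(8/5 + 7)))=2160/43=50.23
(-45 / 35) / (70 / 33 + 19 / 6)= -594 / 2443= -0.24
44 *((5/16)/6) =55/24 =2.29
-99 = -99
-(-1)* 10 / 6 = 5 / 3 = 1.67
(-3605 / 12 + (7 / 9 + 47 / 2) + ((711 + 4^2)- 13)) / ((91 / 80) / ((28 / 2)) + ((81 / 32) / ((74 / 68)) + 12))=23329240 / 767619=30.39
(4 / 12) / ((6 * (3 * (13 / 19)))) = 19 / 702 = 0.03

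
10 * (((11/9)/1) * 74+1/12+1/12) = 906.11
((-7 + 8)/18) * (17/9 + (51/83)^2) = 70261/558009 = 0.13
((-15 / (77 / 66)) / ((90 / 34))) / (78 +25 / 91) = -26 / 419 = -0.06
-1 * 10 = -10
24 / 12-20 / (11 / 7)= -10.73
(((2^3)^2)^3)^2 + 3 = 68719476739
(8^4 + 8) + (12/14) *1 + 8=28790/7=4112.86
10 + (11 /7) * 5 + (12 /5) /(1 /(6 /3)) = 22.66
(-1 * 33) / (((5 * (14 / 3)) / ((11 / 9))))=-121 / 70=-1.73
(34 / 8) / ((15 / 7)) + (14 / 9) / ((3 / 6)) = 917 / 180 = 5.09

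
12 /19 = 0.63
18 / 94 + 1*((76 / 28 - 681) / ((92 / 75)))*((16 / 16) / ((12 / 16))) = -5577451 / 7567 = -737.08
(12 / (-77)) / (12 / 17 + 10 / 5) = -102 / 1771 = -0.06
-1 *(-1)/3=0.33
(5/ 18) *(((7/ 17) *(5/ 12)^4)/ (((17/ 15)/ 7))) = 765625/ 35956224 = 0.02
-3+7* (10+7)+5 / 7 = 817 / 7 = 116.71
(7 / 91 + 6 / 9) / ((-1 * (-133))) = 29 / 5187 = 0.01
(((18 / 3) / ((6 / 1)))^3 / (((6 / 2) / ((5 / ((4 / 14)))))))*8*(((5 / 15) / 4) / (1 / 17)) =595 / 9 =66.11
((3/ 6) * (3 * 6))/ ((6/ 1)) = 3/ 2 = 1.50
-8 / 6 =-4 / 3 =-1.33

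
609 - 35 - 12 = 562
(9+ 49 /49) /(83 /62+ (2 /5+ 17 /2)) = 1550 /1587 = 0.98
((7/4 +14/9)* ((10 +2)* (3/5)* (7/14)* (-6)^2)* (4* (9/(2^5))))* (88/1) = 212058/5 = 42411.60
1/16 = 0.06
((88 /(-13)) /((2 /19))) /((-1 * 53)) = 836 /689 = 1.21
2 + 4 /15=34 /15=2.27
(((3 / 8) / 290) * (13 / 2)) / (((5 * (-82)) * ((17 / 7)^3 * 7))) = -1911 / 9346491200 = -0.00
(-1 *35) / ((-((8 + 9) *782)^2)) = 35 / 176730436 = 0.00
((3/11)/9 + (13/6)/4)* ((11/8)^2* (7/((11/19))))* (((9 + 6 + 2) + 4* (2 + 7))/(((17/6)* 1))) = 1064399/4352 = 244.58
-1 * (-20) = 20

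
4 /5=0.80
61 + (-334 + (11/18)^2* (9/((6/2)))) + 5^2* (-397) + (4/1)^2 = -1099535/108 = -10180.88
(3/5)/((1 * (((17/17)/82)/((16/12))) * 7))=328/35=9.37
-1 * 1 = -1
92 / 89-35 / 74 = 3693 / 6586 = 0.56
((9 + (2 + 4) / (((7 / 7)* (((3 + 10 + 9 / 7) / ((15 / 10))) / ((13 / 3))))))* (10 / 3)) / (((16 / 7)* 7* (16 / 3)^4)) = 31671 / 10485760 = 0.00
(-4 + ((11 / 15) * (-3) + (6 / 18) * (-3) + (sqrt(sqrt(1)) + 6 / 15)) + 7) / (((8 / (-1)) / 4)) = -3 / 5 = -0.60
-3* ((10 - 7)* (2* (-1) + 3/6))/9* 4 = 6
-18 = -18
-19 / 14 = -1.36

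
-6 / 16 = -3 / 8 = -0.38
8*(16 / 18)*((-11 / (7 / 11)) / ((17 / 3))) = -7744 / 357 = -21.69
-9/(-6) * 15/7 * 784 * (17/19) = 42840/19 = 2254.74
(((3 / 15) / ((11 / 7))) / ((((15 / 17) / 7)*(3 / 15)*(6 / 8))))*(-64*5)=-213248 / 99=-2154.02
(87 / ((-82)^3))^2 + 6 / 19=1824040172355 / 5776126757056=0.32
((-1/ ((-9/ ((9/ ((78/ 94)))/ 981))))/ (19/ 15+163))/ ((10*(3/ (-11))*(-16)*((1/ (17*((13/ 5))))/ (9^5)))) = 1747413/ 3906560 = 0.45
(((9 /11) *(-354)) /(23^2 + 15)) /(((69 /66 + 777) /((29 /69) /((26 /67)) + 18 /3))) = -6747417 /1392091376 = -0.00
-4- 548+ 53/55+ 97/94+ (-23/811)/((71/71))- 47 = -2503280953/4192870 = -597.03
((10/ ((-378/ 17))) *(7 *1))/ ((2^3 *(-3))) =85/ 648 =0.13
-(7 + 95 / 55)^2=-9216 / 121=-76.17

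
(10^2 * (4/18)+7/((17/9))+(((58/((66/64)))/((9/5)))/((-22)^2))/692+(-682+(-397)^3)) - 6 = -6613219836457714/105690717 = -62571435.07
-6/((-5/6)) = 36/5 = 7.20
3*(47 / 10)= 141 / 10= 14.10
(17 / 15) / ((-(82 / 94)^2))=-37553 / 25215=-1.49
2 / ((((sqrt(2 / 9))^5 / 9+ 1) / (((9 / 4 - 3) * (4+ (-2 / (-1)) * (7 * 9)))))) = -194.50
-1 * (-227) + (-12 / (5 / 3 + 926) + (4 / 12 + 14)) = 2014784 / 8349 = 241.32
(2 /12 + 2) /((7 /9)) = 39 /14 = 2.79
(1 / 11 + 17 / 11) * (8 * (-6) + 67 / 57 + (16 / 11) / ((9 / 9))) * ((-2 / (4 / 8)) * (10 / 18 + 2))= 5234248 / 6897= 758.92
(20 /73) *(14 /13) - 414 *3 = -1178378 /949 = -1241.70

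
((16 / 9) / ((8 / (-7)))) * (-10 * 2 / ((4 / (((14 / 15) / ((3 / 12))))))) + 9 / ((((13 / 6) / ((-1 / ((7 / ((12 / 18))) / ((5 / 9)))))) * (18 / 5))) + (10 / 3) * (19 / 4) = 220193 / 4914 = 44.81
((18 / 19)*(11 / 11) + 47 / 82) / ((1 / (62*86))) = 6315754 / 779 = 8107.51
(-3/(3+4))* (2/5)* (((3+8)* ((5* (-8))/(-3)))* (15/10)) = -264/7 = -37.71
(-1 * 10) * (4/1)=-40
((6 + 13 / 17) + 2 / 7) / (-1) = -839 / 119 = -7.05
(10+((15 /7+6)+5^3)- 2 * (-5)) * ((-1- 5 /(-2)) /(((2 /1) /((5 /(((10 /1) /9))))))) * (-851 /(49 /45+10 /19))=-2632474890 /9667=-272315.60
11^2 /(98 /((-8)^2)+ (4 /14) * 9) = 27104 /919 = 29.49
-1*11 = -11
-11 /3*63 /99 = -7 /3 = -2.33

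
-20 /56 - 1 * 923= -12927 /14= -923.36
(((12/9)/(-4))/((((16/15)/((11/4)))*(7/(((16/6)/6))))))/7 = -55/7056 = -0.01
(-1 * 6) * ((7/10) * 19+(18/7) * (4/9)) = -3033/35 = -86.66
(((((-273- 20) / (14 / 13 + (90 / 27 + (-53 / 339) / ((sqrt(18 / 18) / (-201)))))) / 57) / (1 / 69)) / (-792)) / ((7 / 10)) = 9899591 / 554506260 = 0.02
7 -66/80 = 247/40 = 6.18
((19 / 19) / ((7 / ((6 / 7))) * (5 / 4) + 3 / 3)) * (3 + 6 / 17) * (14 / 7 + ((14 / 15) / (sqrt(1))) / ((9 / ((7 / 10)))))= 212648 / 342975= 0.62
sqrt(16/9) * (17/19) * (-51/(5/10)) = -2312/19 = -121.68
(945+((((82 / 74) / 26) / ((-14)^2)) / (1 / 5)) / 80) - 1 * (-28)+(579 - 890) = 662.00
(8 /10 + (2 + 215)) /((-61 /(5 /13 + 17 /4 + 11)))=-55.82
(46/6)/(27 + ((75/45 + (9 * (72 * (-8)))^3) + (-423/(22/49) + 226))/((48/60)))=-2024/45973643164967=-0.00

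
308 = 308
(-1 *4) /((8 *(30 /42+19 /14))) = -7 /29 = -0.24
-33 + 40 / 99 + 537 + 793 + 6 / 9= 128509 / 99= 1298.07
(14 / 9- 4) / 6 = -11 / 27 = -0.41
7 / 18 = 0.39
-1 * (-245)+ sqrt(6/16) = sqrt(6)/4+ 245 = 245.61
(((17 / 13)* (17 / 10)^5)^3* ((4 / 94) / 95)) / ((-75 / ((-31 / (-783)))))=-435955618014099474721279 / 288034526812500000000000000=-0.00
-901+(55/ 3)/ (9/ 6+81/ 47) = -813839/ 909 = -895.31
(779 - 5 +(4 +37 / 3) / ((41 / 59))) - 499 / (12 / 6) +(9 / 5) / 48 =548.04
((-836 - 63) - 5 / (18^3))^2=27488765878729 / 34012224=808202.54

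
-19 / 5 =-3.80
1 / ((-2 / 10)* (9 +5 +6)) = -1 / 4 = -0.25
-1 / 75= -0.01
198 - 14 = 184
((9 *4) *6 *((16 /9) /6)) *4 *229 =58624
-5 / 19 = -0.26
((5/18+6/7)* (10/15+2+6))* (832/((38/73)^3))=75210990712/1296351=58017.46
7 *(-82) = -574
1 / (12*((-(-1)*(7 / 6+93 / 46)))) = 23 / 880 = 0.03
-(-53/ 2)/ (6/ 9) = 39.75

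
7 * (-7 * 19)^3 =-16468459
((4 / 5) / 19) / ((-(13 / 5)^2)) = -20 / 3211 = -0.01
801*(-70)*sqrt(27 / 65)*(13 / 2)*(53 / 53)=-16821*sqrt(195)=-234892.48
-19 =-19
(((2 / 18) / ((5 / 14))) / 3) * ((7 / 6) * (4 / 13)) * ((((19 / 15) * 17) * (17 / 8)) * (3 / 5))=269059 / 263250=1.02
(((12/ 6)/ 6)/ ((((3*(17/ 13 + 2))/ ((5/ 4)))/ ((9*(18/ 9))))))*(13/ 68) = 845/ 5848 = 0.14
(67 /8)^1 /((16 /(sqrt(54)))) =201* sqrt(6) /128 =3.85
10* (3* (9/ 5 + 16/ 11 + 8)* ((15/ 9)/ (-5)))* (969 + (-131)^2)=-22444940/ 11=-2040449.09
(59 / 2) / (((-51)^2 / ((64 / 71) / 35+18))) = 1321423 / 6463485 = 0.20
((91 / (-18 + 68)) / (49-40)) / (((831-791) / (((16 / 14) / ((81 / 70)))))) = 91 / 18225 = 0.00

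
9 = 9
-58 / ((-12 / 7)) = 203 / 6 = 33.83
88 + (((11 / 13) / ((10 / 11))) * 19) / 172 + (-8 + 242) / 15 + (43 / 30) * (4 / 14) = 48886991 / 469560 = 104.11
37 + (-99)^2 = 9838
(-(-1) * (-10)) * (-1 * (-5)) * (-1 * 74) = 3700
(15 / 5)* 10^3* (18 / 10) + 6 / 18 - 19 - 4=5377.33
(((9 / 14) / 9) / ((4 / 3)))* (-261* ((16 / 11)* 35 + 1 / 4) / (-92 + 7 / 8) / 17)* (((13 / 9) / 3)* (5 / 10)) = 848627 / 7634088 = 0.11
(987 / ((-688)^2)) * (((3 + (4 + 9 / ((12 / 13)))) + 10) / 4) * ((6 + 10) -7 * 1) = 950481 / 7573504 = 0.13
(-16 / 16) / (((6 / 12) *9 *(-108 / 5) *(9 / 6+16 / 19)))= 95 / 21627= 0.00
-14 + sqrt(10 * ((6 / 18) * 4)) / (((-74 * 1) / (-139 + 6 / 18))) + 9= -5 + 416 * sqrt(30) / 333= 1.84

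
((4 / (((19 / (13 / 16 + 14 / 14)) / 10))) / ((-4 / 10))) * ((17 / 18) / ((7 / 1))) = -12325 / 9576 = -1.29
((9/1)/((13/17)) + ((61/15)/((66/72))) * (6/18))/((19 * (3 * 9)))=28417/1100385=0.03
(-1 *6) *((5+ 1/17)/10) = -258/85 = -3.04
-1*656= -656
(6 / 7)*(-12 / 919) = -72 / 6433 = -0.01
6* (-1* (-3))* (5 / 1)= 90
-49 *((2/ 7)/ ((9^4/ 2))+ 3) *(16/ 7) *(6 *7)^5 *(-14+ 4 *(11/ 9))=97224552750080/ 243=400101040123.79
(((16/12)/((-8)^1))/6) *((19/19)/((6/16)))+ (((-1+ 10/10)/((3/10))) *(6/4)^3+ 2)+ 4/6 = 70/27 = 2.59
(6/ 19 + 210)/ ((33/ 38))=2664/ 11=242.18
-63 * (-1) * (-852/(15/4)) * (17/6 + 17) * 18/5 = -25549776/25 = -1021991.04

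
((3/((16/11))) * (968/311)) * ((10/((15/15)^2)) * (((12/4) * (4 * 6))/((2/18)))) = 41599.10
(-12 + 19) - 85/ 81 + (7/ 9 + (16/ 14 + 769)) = 440486/ 567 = 776.87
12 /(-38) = -6 /19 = -0.32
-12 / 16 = -3 / 4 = -0.75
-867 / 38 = -22.82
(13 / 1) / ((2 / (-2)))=-13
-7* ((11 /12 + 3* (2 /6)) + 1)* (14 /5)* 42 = -2401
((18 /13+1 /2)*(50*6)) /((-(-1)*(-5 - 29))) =-3675 /221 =-16.63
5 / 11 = 0.45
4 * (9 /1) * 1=36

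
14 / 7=2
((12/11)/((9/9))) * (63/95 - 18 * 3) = -58.19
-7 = -7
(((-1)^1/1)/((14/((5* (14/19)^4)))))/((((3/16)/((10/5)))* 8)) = -54880/390963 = -0.14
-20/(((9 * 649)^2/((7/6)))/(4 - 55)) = 1190/34117281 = 0.00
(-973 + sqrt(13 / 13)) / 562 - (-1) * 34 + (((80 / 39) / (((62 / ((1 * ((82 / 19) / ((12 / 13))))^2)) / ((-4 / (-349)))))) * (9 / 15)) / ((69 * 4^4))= 703797008356757 / 21809324837088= 32.27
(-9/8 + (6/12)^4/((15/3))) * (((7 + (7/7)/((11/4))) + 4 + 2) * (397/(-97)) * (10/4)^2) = 25969755/68288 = 380.30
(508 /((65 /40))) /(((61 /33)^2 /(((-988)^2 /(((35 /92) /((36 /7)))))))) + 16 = 1100632796639696 /911645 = 1207304155.28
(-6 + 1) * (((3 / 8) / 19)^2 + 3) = -346605 / 23104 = -15.00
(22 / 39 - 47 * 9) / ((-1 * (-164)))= -16475 / 6396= -2.58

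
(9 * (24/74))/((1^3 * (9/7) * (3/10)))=280/37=7.57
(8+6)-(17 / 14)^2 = 2455 / 196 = 12.53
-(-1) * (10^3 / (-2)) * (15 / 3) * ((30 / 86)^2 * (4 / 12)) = -187500 / 1849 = -101.41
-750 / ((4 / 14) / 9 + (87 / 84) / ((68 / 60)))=-3213000 / 4051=-793.14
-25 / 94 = -0.27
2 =2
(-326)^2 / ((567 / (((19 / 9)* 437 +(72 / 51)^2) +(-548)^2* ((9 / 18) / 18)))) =853811287780 / 491589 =1736839.69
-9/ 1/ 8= -9/ 8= -1.12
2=2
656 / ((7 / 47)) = 30832 / 7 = 4404.57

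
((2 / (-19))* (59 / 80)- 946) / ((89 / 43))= -30917817 / 67640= -457.09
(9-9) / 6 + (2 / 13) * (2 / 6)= 2 / 39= 0.05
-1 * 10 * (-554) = 5540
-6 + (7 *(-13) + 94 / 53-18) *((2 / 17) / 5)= -38396 / 4505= -8.52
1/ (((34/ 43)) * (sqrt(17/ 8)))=43 * sqrt(34)/ 289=0.87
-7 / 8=-0.88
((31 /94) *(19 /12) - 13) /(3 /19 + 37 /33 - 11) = 588335 /458344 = 1.28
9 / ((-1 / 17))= -153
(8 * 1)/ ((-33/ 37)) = -296/ 33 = -8.97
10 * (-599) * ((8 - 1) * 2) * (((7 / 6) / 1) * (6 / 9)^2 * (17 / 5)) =-3991736 / 27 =-147842.07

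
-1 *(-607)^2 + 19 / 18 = -6632063 / 18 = -368447.94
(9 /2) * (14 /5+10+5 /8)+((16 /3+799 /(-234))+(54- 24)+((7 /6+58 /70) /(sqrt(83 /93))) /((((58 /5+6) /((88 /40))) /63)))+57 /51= 1257 * sqrt(7719) /6640+14869597 /159120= 110.08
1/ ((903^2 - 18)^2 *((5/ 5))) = 1/ 664862482881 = 0.00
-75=-75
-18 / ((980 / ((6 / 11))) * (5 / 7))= -27 / 1925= -0.01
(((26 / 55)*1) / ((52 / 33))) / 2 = 3 / 20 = 0.15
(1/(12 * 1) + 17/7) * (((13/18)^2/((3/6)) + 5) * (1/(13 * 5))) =206569/884520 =0.23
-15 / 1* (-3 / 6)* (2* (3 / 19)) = 2.37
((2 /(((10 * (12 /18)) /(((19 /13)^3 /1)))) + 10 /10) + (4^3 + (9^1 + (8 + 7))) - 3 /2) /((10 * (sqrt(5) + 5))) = 242869 /109850 - 242869 * sqrt(5) /549250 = 1.22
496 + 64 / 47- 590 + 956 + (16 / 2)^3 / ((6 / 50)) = 723334 / 141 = 5130.03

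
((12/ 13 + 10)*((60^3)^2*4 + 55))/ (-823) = -26500608007810/ 10699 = -2476923825.39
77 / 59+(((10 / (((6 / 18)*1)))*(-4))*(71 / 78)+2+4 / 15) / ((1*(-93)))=2627017 / 1069965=2.46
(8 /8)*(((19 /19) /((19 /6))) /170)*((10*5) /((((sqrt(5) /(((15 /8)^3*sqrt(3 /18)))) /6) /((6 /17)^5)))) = 2460375*sqrt(30) /3668910488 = 0.00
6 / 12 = 1 / 2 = 0.50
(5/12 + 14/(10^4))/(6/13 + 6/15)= 81523/168000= 0.49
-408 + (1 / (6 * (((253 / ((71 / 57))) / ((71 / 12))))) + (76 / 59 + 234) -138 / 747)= -879087780719 / 5084613864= -172.89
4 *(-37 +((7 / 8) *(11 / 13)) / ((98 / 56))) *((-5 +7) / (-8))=951 / 26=36.58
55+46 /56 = 1563 /28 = 55.82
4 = 4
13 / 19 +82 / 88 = 1351 / 836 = 1.62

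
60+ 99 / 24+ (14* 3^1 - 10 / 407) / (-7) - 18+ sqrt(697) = 66.53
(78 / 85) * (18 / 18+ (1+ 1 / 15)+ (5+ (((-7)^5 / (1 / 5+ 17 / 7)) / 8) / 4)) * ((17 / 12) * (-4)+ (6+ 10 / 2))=-6508879 / 6900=-943.32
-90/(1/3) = -270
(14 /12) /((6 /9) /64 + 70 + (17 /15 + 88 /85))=9520 /588981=0.02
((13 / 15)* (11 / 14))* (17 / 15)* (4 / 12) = 2431 / 9450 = 0.26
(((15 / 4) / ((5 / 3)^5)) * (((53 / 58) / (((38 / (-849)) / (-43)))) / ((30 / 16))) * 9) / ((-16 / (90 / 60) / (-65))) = 165030952203 / 22040000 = 7487.79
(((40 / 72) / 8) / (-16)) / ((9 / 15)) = -25 / 3456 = -0.01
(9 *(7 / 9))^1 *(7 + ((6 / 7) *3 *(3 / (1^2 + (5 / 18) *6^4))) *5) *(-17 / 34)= -17959 / 722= -24.87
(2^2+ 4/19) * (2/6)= 80/57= 1.40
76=76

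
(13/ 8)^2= 169/ 64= 2.64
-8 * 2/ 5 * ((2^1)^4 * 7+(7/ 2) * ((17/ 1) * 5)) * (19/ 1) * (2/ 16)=-15561/ 5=-3112.20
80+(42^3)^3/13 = 406671383850512/13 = 31282414142347.08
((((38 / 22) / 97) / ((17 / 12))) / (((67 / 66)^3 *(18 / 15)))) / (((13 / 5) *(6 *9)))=459800 / 6447456431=0.00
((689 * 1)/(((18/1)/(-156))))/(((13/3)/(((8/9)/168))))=-7.29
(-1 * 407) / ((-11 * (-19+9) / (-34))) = 629 / 5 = 125.80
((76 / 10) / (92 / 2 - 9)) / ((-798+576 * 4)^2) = 19 / 209793330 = 0.00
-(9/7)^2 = -81/49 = -1.65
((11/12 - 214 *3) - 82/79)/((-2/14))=4261117/948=4494.85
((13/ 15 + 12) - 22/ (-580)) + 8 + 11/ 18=28078/ 1305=21.52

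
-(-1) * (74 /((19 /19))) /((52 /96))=1776 /13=136.62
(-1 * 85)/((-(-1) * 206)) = -85/206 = -0.41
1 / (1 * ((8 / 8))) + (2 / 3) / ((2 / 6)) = 3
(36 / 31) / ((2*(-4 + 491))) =18 / 15097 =0.00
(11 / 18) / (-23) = -11 / 414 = -0.03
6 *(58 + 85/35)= 2538/7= 362.57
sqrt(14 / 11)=sqrt(154) / 11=1.13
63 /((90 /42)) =147 /5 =29.40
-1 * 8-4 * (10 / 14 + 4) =-188 / 7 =-26.86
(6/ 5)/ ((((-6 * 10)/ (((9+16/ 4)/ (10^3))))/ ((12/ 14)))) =-39/ 175000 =-0.00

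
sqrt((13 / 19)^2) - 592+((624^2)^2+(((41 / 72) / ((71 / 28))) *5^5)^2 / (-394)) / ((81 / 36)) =1853744526722569883639 / 27510219054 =67383851909.13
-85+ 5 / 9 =-760 / 9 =-84.44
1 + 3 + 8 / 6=16 / 3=5.33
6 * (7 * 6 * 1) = 252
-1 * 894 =-894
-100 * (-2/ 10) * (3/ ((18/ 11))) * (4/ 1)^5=112640/ 3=37546.67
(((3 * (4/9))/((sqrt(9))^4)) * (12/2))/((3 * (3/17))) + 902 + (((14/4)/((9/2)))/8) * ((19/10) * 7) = 52690931/58320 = 903.48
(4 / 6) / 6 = 1 / 9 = 0.11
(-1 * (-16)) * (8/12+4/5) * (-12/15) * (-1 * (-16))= -22528/75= -300.37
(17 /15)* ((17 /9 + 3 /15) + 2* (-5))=-6052 /675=-8.97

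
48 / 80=3 / 5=0.60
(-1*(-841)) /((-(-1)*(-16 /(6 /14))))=-2523 /112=-22.53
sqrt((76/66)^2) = 1.15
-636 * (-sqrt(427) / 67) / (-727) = -636 * sqrt(427) / 48709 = -0.27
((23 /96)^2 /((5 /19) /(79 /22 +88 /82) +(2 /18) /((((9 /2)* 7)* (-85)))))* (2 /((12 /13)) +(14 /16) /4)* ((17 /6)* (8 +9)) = 237866912679445 /2033484562432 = 116.98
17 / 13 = 1.31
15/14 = 1.07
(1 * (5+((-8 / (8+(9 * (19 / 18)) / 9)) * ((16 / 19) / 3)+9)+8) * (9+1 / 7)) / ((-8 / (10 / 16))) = -336830 / 21679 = -15.54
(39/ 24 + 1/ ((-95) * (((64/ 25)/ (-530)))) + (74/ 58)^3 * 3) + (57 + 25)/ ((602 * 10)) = 10.05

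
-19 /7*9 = -171 /7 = -24.43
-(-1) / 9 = 1 / 9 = 0.11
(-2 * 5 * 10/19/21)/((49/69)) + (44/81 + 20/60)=276407/527877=0.52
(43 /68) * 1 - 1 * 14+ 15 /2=-399 /68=-5.87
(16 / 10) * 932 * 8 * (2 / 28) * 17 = 507008 / 35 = 14485.94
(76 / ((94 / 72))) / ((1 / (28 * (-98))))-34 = -7509182 / 47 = -159769.83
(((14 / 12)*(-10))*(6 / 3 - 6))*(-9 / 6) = -70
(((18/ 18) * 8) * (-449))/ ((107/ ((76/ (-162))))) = 136496/ 8667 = 15.75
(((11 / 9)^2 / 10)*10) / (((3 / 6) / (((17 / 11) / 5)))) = 374 / 405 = 0.92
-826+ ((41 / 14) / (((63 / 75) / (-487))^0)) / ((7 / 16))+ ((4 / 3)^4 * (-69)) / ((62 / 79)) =-44998426 / 41013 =-1097.17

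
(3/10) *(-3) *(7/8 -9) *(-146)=-8541/8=-1067.62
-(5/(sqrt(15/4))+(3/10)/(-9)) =1/30 - 2 * sqrt(15)/3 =-2.55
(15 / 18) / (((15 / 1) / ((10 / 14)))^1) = 0.04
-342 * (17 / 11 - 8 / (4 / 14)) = 99522 / 11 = 9047.45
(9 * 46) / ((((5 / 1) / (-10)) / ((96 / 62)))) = -39744 / 31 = -1282.06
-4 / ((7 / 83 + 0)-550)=0.01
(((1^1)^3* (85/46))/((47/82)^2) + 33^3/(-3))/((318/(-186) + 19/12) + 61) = -32328462468/164360645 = -196.69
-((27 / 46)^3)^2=-387420489 / 9474296896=-0.04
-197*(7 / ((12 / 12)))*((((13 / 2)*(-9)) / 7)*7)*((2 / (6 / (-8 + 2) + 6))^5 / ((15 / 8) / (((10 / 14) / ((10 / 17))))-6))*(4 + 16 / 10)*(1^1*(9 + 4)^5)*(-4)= 2433282612354048 / 1578125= 1541882051.39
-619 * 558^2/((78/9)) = -289101474/13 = -22238574.92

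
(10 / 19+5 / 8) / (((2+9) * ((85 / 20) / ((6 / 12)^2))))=175 / 28424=0.01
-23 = -23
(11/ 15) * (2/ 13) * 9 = 66/ 65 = 1.02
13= 13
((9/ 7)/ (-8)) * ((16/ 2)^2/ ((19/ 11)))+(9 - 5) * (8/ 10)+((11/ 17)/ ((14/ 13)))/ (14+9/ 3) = -1045311/ 384370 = -2.72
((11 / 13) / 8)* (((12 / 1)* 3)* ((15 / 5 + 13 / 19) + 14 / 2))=20097 / 494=40.68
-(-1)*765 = 765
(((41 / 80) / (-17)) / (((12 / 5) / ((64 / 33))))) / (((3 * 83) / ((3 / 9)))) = -41 / 1257201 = -0.00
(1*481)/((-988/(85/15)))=-629/228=-2.76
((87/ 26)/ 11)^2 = 7569/ 81796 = 0.09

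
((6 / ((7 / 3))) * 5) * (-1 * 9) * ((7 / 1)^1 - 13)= 4860 / 7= 694.29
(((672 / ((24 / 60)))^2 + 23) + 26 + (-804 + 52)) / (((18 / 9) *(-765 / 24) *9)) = -11286788 / 2295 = -4917.99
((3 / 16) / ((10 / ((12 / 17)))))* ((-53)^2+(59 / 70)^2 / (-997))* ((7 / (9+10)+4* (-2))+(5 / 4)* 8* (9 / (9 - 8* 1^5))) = 38657139484923 / 12623615200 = 3062.29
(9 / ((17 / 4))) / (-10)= -18 / 85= -0.21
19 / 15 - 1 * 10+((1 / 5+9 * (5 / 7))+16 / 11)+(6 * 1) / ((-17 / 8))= -68207 / 19635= -3.47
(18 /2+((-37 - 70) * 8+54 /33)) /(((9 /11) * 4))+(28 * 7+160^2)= 919357 /36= 25537.69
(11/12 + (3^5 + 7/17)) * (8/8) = 49843/204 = 244.33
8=8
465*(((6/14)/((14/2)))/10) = 2.85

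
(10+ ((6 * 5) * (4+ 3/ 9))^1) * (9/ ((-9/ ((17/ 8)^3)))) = -171955/ 128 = -1343.40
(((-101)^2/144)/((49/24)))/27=1.29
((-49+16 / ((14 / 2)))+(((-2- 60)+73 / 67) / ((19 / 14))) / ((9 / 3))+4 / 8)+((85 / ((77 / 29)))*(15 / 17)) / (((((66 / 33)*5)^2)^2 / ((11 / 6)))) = -1308196849 / 21386400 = -61.17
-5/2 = -2.50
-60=-60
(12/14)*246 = 1476/7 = 210.86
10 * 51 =510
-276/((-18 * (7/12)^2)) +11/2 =4955/98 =50.56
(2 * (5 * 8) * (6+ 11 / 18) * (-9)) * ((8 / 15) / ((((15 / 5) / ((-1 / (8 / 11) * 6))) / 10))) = 209440 / 3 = 69813.33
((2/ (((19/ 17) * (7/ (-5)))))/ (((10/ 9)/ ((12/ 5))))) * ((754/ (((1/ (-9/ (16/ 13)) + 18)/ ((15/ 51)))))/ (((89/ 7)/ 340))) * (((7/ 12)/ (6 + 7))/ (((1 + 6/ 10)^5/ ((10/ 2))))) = -56779734375/ 2895208448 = -19.61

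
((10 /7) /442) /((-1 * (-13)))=0.00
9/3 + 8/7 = 29/7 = 4.14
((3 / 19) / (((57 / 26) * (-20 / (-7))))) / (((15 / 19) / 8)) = 364 / 1425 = 0.26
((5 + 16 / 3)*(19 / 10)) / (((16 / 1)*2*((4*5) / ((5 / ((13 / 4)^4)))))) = 0.00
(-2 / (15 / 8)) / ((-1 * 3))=16 / 45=0.36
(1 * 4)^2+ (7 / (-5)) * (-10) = 30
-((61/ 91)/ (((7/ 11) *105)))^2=-0.00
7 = 7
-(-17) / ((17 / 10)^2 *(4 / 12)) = 300 / 17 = 17.65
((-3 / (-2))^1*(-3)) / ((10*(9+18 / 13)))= -13 / 300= -0.04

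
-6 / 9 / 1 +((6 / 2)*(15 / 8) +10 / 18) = 397 / 72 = 5.51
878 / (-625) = -1.40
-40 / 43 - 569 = -24507 / 43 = -569.93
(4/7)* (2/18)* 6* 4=32/21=1.52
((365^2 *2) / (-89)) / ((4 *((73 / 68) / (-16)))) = 992800 / 89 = 11155.06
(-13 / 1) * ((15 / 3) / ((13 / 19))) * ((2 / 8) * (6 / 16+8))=-198.91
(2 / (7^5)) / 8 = 1 / 67228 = 0.00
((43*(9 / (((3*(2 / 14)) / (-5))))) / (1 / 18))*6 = -487620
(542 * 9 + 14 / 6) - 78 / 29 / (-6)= 424628 / 87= 4880.78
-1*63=-63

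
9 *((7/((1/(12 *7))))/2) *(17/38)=22491/19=1183.74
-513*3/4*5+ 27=-7587/4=-1896.75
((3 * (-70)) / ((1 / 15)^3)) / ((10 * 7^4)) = -10125 / 343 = -29.52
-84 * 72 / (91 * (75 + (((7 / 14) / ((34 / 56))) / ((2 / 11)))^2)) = -62424 / 89713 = -0.70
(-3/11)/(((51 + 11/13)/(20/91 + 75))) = -20535/51898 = -0.40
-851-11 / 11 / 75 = -63826 / 75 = -851.01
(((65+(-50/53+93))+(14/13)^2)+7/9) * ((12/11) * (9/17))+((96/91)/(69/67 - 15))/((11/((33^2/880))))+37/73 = 1580407130317/17118080980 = 92.32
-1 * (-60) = 60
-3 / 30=-1 / 10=-0.10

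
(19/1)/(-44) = -19/44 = -0.43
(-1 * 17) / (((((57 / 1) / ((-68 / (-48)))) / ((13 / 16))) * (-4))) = 3757 / 43776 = 0.09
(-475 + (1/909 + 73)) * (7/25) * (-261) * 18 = 1335233718/2525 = 528805.43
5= 5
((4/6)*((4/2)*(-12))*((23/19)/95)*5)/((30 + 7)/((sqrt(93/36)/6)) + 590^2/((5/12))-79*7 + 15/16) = -106010730752/86823519380454497 + 1818624*sqrt(93)/86823519380454497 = -0.00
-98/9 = -10.89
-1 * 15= -15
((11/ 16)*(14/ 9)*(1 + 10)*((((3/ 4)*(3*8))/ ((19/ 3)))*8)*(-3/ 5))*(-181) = 2759526/ 95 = 29047.64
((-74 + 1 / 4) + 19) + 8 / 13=-2815 / 52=-54.13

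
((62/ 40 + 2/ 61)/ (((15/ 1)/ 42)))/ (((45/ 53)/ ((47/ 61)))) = 33670847/ 8372250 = 4.02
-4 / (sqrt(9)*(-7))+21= 445 / 21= 21.19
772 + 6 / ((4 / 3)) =1553 / 2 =776.50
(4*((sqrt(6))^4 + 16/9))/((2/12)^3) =32640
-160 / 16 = -10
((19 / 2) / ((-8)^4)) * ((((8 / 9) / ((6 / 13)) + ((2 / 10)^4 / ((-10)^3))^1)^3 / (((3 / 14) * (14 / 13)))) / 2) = 8479025742623806137638299 / 236196000000000000000000000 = 0.04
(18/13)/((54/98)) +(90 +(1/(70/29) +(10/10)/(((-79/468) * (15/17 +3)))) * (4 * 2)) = 83.62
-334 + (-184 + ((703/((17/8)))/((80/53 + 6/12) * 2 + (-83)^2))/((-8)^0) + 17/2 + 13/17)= -3159258433/6210610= -508.69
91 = 91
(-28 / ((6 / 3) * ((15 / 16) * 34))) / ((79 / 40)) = -896 / 4029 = -0.22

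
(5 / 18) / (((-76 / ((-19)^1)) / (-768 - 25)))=-3965 / 72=-55.07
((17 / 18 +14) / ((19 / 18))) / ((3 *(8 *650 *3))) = 269 / 889200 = 0.00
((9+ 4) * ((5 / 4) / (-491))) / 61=-65 / 119804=-0.00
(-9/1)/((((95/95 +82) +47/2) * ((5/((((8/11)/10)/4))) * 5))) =-6/97625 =-0.00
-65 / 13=-5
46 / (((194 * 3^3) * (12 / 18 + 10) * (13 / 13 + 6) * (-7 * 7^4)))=-23 / 3286642464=-0.00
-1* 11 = -11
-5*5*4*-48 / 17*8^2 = 307200 / 17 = 18070.59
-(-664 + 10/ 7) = 4638/ 7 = 662.57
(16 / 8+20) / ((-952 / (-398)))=2189 / 238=9.20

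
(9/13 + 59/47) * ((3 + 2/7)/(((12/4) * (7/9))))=11730/4277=2.74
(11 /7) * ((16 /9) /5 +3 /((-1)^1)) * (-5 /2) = 187 /18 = 10.39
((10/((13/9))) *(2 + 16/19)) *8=157.41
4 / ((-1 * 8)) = -1 / 2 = -0.50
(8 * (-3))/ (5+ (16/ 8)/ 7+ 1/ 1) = -3.82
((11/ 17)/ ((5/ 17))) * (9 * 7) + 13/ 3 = 2144/ 15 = 142.93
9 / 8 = 1.12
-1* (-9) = 9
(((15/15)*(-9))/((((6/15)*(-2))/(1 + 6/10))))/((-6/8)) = -24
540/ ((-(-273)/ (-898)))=-161640/ 91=-1776.26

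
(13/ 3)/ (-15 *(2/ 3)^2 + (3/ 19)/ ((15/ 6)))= -1235/ 1882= -0.66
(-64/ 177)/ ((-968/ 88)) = 0.03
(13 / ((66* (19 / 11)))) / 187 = 0.00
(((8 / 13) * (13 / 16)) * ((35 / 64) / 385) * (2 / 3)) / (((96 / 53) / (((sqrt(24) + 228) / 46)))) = 53 * sqrt(6) / 4663296 + 1007 / 777216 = 0.00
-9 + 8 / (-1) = -17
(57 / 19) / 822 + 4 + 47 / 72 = 45931 / 9864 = 4.66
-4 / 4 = -1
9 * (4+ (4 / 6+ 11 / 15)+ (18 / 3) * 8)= 480.60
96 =96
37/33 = 1.12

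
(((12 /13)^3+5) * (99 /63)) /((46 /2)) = 139843 /353717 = 0.40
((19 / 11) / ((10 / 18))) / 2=1.55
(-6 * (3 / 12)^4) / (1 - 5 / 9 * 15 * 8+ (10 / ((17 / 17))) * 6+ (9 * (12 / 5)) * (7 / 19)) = -855 / 83584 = -0.01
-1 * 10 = -10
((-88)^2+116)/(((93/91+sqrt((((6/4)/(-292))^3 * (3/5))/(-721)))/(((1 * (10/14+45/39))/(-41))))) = -350.43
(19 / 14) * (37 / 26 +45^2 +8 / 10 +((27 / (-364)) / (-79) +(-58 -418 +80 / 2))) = 4346937591 / 2012920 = 2159.52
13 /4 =3.25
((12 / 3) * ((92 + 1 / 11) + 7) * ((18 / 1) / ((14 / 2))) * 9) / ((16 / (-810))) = -35757450 / 77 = -464382.47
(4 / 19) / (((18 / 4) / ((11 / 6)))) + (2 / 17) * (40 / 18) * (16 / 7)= 41716 / 61047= 0.68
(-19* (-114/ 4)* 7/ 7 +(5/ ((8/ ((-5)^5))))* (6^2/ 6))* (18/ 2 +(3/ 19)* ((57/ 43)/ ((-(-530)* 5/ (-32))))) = -22919219379/ 227900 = -100567.00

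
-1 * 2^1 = -2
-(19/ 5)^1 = -19/ 5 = -3.80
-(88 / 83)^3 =-681472 / 571787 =-1.19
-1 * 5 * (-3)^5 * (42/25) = 2041.20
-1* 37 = -37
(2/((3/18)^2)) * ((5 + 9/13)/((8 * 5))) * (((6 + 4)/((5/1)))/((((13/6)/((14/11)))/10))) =223776/1859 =120.37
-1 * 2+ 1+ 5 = 4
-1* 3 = -3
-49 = -49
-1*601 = -601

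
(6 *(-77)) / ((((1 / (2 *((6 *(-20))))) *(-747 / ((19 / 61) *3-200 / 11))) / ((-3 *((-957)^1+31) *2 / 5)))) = 14403107712 / 5063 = 2844777.35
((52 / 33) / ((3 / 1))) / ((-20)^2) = 0.00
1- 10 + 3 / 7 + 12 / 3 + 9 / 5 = -97 / 35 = -2.77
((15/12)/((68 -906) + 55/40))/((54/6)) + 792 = 47707694/60237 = 792.00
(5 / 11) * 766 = 3830 / 11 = 348.18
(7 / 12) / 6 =7 / 72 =0.10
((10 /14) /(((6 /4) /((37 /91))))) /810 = 37 /154791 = 0.00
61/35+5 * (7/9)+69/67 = 140593/21105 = 6.66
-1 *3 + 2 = -1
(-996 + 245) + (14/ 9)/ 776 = -2622485/ 3492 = -751.00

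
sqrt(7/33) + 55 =sqrt(231)/33 + 55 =55.46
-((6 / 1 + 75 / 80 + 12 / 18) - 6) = -1.60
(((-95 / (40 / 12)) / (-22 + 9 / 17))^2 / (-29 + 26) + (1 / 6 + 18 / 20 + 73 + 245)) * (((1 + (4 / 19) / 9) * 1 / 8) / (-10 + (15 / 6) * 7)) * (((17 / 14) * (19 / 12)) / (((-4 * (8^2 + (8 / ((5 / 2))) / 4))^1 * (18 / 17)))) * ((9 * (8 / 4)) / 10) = -147145193591 / 2148161679360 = -0.07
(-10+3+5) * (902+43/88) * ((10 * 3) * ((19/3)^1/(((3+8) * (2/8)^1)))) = -15089610/121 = -124707.52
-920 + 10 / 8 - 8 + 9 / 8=-925.62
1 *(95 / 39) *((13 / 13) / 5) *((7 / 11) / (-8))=-133 / 3432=-0.04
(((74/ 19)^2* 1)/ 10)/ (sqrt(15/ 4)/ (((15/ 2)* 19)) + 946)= 7770444/ 4845970139 - 2738* sqrt(15)/ 460367163205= 0.00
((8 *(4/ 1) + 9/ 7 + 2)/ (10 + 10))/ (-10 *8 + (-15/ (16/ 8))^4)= 988/ 1727075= 0.00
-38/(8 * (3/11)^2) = -63.86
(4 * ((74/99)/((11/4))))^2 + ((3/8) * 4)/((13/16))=46686232/15416973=3.03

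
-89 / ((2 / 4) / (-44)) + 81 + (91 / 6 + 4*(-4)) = 47473 / 6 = 7912.17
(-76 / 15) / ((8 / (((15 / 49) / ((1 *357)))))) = -0.00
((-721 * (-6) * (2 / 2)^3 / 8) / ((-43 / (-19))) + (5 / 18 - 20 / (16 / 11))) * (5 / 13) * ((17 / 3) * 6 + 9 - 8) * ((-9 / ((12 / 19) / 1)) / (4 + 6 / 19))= -11024606075 / 1100112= -10021.35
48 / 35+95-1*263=-5832 / 35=-166.63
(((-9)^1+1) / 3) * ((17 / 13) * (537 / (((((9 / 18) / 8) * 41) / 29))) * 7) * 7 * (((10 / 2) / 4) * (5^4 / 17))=-25435900000 / 533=-47722138.84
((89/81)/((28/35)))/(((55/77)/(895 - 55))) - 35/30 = 87157/54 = 1614.02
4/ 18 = 2/ 9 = 0.22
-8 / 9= -0.89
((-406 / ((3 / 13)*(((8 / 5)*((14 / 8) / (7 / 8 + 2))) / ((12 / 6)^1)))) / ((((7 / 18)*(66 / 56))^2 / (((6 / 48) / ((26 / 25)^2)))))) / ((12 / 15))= -2484.55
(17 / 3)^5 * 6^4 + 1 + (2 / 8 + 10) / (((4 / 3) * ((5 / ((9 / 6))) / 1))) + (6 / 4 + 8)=3634840067 / 480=7572583.47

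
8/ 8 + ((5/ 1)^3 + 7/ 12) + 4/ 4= 1531/ 12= 127.58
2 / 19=0.11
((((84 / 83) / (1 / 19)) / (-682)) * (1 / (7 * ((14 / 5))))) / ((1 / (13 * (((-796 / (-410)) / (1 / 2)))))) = -589836 / 8122961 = -0.07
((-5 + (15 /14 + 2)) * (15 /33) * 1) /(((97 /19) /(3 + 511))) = -659205 /7469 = -88.26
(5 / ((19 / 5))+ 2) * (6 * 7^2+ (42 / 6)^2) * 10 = 216090 / 19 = 11373.16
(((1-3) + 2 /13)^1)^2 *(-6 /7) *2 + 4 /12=-19553 /3549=-5.51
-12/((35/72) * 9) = -96/35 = -2.74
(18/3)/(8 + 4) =0.50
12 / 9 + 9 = 31 / 3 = 10.33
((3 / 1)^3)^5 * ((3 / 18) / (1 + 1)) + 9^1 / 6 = 4782975 / 4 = 1195743.75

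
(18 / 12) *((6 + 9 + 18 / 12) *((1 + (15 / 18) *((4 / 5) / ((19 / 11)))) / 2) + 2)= 3063 / 152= 20.15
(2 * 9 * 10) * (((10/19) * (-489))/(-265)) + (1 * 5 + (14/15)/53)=2716391/15105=179.83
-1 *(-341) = 341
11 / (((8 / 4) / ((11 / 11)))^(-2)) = 44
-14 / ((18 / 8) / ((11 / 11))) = -56 / 9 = -6.22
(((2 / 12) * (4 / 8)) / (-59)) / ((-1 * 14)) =1 / 9912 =0.00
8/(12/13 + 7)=104/103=1.01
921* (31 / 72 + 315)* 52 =90639601 / 6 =15106600.17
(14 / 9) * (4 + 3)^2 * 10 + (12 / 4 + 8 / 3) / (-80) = 548749 / 720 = 762.15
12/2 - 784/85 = -274/85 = -3.22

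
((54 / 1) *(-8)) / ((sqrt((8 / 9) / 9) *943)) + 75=73.54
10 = 10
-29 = -29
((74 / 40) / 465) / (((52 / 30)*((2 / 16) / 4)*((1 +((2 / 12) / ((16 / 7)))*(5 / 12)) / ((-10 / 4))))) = -85248 / 478361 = -0.18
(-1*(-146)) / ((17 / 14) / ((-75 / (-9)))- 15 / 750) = 12775 / 11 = 1161.36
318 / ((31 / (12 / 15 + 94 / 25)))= 36252 / 775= 46.78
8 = 8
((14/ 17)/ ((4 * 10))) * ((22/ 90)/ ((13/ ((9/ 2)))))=77/ 44200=0.00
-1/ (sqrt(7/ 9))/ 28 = -3 * sqrt(7)/ 196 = -0.04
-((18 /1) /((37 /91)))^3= -4394826072 /50653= -86763.39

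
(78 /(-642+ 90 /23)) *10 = -1495 /1223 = -1.22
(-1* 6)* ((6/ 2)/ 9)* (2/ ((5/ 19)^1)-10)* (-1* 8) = -192/ 5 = -38.40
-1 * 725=-725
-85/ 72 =-1.18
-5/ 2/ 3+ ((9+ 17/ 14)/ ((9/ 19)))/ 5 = 1096/ 315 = 3.48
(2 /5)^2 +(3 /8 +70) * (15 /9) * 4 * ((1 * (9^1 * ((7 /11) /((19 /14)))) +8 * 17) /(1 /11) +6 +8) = 1040564978 /1425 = 730221.04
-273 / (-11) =273 / 11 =24.82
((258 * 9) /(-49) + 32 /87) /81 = -200446 /345303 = -0.58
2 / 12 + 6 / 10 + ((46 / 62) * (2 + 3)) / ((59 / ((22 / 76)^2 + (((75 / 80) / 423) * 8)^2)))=50666533112 / 65634039945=0.77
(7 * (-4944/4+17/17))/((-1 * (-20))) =-1729/4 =-432.25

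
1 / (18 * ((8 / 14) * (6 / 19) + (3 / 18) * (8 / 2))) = 133 / 2028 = 0.07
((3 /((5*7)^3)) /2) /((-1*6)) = -1 /171500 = -0.00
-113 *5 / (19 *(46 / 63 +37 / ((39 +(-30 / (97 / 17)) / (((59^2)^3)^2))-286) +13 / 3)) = -1517336218637476326527766286455 / 250723550086893610552402796656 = -6.05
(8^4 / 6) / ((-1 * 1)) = -2048 / 3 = -682.67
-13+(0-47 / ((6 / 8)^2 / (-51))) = 12745 / 3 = 4248.33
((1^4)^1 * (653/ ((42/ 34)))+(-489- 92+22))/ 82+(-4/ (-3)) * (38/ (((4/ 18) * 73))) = 173021/ 62853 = 2.75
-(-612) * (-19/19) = -612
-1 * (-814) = 814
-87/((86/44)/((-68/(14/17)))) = 1106292/301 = 3675.39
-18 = -18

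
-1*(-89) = 89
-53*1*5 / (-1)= 265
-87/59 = -1.47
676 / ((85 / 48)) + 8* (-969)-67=-632167 / 85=-7437.26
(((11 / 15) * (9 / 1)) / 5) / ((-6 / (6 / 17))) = -33 / 425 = -0.08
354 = 354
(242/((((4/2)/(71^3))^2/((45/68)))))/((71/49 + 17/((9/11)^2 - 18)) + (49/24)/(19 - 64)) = 1075062581092266349275/88601399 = 12133697585207.05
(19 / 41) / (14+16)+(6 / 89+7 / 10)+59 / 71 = 1254343 / 777237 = 1.61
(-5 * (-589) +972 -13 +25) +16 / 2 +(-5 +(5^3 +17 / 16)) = 64929 / 16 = 4058.06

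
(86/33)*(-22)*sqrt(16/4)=-344/3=-114.67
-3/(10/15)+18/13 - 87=-2343/26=-90.12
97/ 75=1.29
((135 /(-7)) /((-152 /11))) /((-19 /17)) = -25245 /20216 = -1.25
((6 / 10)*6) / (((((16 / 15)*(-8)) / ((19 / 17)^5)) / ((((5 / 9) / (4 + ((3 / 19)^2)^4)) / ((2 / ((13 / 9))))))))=-546688785009341767 / 7407892438310578560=-0.07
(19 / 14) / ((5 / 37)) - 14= -277 / 70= -3.96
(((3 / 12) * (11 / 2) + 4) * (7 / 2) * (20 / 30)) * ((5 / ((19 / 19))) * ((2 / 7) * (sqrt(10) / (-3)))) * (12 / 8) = -215 * sqrt(10) / 24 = -28.33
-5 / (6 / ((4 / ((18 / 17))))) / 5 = -0.63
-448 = -448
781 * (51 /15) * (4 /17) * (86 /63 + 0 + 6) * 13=59822.12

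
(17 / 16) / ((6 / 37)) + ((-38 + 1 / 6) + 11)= -649 / 32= -20.28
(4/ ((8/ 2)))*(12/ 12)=1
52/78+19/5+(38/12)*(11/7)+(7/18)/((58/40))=177421/18270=9.71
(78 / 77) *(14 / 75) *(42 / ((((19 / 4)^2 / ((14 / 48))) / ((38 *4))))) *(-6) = -489216 / 5225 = -93.63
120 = 120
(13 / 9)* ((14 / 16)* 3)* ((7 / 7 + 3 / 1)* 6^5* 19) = 2240784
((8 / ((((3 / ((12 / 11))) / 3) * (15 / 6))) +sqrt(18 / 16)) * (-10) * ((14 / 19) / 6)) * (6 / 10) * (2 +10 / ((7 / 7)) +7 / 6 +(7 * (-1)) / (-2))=-8960 / 209- 175 * sqrt(2) / 19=-55.90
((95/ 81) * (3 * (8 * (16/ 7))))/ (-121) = -0.53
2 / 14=1 / 7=0.14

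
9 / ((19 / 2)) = 18 / 19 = 0.95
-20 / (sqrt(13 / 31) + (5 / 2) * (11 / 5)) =-13640 / 3699 + 80 * sqrt(403) / 3699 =-3.25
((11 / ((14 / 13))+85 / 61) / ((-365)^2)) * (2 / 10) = 9913 / 568870750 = 0.00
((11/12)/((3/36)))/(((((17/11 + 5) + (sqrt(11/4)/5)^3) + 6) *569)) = 16698000000/10835944361981- 14641000 *sqrt(11)/10835944361981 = 0.00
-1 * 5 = -5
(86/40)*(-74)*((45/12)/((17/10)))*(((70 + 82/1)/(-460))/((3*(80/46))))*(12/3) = 30229/340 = 88.91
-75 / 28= -2.68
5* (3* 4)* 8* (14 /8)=840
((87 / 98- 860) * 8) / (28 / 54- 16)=4546422 / 10241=443.94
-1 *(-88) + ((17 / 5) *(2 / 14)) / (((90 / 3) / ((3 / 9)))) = 277217 / 3150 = 88.01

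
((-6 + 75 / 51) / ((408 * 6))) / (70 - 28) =-0.00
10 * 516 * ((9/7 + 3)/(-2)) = -77400/7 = -11057.14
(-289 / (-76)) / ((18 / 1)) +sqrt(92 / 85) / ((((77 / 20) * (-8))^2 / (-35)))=289 / 1368 - 25 * sqrt(1955) / 28798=0.17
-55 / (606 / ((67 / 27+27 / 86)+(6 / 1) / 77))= -2568695 / 9849924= -0.26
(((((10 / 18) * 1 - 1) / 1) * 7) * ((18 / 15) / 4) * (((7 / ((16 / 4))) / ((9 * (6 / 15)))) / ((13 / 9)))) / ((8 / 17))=-833 / 1248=-0.67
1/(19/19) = 1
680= 680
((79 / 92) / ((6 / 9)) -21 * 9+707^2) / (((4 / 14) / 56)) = 97933612.46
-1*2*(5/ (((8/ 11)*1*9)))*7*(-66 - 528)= 12705/ 2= 6352.50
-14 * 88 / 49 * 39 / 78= -88 / 7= -12.57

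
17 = 17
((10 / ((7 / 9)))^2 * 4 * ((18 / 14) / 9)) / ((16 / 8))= 16200 / 343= 47.23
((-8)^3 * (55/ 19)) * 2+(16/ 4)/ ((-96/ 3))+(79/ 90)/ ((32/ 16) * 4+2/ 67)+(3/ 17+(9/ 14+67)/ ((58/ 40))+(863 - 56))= -13400407810351/ 6349701960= -2110.40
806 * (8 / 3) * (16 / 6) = 51584 / 9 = 5731.56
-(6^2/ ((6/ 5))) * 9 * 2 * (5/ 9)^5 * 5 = -312500/ 2187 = -142.89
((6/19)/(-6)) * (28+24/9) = -92/57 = -1.61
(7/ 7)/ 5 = 1/ 5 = 0.20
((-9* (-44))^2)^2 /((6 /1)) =4098542976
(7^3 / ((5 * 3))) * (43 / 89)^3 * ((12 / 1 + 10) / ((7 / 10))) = 171417092 / 2114907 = 81.05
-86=-86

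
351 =351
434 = 434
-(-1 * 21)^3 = 9261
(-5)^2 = 25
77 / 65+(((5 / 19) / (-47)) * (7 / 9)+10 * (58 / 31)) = 19.89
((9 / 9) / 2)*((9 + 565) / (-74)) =-287 / 74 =-3.88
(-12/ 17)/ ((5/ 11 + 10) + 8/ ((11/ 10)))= -44/ 1105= -0.04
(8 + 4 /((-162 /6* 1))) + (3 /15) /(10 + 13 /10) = 24010 /3051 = 7.87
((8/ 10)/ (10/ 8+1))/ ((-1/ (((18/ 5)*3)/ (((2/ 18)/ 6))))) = -5184/ 25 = -207.36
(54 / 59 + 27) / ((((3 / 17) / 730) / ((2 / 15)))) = 908412 / 59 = 15396.81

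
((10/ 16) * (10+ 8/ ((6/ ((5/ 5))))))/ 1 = 85/ 12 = 7.08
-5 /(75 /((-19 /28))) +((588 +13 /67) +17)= 17031433 /28140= 605.24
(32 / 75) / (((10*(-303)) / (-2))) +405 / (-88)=-46015309 / 9999000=-4.60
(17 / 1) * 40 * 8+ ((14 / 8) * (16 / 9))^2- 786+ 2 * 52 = 4767.68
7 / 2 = 3.50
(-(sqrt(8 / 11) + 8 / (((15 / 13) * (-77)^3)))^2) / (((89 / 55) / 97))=-3308231597734552 / 75884693841495 + 40352 * sqrt(22) / 121894311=-43.59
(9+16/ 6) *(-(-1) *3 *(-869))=-30415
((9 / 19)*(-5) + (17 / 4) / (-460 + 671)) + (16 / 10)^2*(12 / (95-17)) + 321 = 1662769783 / 5211700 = 319.05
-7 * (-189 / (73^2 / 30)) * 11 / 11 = 39690 / 5329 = 7.45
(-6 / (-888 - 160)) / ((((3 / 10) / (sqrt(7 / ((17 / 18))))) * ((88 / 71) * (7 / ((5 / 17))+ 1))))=5325 * sqrt(238) / 48602048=0.00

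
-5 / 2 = -2.50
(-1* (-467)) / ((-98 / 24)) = -5604 / 49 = -114.37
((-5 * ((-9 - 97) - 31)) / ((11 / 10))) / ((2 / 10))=34250 / 11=3113.64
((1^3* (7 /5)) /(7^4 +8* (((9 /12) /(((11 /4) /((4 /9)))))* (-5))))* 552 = 127512 /395365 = 0.32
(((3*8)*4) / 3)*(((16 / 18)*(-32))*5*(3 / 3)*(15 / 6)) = -102400 / 9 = -11377.78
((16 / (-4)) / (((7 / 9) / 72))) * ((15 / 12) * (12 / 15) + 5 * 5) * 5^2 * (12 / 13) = -1555200 / 7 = -222171.43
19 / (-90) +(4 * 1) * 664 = 239021 / 90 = 2655.79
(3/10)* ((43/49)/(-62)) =-129/30380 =-0.00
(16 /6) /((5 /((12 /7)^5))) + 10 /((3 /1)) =2831006 /252105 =11.23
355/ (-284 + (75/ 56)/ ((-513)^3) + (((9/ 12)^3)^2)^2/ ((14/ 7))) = -3752382702267924480/ 3001738750939751971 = -1.25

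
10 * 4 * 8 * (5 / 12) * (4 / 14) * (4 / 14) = 1600 / 147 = 10.88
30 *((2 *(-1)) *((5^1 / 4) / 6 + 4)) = -505 / 2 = -252.50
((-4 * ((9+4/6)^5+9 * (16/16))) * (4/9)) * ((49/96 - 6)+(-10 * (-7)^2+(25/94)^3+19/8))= 50408338493815996/681182703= 74001201.55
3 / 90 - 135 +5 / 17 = -68683 / 510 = -134.67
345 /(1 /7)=2415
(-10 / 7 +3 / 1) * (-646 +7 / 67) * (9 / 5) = -856845 / 469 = -1826.96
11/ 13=0.85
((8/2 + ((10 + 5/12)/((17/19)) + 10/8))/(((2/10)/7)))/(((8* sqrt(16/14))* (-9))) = -60305* sqrt(14)/29376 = -7.68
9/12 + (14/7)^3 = 35/4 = 8.75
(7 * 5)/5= 7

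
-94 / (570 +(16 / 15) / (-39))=-27495 / 166717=-0.16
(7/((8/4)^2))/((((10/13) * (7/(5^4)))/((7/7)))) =1625/8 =203.12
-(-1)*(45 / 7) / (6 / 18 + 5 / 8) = 1080 / 161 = 6.71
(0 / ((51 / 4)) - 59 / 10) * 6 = -177 / 5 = -35.40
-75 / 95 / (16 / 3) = -45 / 304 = -0.15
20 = 20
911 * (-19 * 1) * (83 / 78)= -1436647 / 78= -18418.55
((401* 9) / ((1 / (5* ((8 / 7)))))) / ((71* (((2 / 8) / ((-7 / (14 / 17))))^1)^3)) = -5673925440 / 497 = -11416348.97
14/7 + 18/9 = 4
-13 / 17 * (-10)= 130 / 17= 7.65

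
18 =18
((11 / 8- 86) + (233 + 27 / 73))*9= 781803 / 584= 1338.70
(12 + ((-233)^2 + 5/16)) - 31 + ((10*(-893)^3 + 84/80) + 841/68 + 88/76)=-184010910967293/25840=-7121165285.11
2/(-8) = -1/4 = -0.25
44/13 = 3.38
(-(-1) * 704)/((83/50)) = 35200/83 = 424.10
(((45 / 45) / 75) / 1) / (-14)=-1 / 1050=-0.00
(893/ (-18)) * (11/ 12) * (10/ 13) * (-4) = 139.93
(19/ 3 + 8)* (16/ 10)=344/ 15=22.93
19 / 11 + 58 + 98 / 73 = 49039 / 803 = 61.07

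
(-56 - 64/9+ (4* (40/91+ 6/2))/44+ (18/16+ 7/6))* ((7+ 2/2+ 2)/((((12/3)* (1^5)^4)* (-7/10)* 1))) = 109021075/504504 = 216.10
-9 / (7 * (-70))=9 / 490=0.02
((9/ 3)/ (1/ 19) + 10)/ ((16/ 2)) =67/ 8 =8.38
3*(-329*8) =-7896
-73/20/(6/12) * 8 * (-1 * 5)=292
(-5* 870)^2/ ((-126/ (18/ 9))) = -2102500/ 7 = -300357.14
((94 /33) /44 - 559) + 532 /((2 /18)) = 3070301 /726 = 4229.06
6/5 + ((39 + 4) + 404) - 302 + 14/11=8111/55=147.47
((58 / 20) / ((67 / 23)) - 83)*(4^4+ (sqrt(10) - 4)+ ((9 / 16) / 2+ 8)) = -457620247 / 21440 - 54943*sqrt(10) / 670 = -21603.55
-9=-9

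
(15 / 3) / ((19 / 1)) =5 / 19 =0.26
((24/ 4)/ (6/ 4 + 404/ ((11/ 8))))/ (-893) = -132/ 5801821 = -0.00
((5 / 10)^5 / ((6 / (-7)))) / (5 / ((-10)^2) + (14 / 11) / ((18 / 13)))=-1155 / 30704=-0.04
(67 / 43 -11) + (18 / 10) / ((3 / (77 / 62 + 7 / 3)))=-19453 / 2666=-7.30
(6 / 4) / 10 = 3 / 20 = 0.15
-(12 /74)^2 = -36 /1369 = -0.03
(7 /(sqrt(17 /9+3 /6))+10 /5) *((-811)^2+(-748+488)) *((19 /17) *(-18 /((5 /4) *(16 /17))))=-2360942451 *sqrt(86) /430-112425831 /5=-73402560.57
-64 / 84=-16 / 21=-0.76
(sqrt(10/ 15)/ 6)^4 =0.00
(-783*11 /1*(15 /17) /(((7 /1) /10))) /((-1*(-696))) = -7425 /476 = -15.60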